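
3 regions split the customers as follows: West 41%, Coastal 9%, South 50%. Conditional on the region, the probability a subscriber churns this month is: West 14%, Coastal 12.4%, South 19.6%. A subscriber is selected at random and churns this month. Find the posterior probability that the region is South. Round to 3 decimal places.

0.588

Unnormalized posteriors (prior × likelihood):
  West: 0.41 × 0.14 = 0.0574
  Coastal: 0.09 × 0.124 = 0.01116
  South: 0.5 × 0.196 = 0.098
Total = 0.16656.
P(South | evidence) = 0.098 / 0.16656 ≈ 0.588.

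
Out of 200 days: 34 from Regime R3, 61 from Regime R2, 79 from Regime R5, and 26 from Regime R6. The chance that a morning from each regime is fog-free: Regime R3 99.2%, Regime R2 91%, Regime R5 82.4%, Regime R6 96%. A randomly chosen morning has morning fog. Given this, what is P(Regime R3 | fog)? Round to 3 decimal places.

Taking complements, P(fog | each) = Regime R3 0.008, Regime R2 0.09, Regime R5 0.176, Regime R6 0.04.
Compute prior × likelihood for every hypothesis:
  Regime R3: 0.17 × 0.008 = 0.00136
  Regime R2: 0.305 × 0.09 = 0.02745
  Regime R5: 0.395 × 0.176 = 0.06952
  Regime R6: 0.13 × 0.04 = 0.0052
Normalizing constant = 0.10353.
P(Regime R3 | evidence) = 0.00136 / 0.10353 ≈ 0.013.

0.013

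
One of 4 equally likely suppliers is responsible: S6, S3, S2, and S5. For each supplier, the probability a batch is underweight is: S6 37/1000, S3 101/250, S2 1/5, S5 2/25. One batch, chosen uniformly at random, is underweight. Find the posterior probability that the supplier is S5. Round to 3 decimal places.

0.111

Since the prior is uniform, the posterior is proportional to the likelihood:
  S6: 0.037
  S3: 0.404
  S2: 0.2
  S5: 0.08
Sum = 0.721.
P(S5 | evidence) = 0.08 / 0.721 ≈ 0.111.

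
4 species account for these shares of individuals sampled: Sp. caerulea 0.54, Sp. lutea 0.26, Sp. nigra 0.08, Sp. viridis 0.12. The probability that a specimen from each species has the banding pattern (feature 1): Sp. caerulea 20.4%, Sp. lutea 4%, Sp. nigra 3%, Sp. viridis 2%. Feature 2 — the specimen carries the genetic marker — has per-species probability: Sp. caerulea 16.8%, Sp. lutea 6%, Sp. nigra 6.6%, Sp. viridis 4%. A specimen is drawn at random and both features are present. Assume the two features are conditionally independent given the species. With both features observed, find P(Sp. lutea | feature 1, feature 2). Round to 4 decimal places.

Unnormalized posteriors (prior × likelihood):
  Sp. caerulea: 0.54 × 0.204 × 0.168 = 0.01850688
  Sp. lutea: 0.26 × 0.04 × 0.06 = 0.000624
  Sp. nigra: 0.08 × 0.03 × 0.066 = 0.0001584
  Sp. viridis: 0.12 × 0.02 × 0.04 = 0.000096
Normalizing constant = 0.01938528.
P(Sp. lutea | evidence) = 0.000624 / 0.01938528 ≈ 0.0322.

0.0322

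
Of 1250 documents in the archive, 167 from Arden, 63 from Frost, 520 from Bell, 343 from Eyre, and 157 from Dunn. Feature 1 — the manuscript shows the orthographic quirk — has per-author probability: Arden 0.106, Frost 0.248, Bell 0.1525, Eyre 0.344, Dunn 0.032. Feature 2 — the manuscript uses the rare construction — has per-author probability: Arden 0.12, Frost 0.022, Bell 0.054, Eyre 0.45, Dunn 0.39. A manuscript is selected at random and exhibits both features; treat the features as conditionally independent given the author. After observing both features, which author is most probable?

Compute prior × likelihood for every hypothesis:
  Arden: 0.1336 × 0.106 × 0.12 = 0.001699392
  Frost: 0.0504 × 0.248 × 0.022 = 0.0002749824
  Bell: 0.416 × 0.1525 × 0.054 = 0.00342576
  Eyre: 0.2744 × 0.344 × 0.45 = 0.04247712
  Dunn: 0.1256 × 0.032 × 0.39 = 0.001567488
Sum = 0.0494447424.
Largest term belongs to Eyre, so Eyre is most probable.

Eyre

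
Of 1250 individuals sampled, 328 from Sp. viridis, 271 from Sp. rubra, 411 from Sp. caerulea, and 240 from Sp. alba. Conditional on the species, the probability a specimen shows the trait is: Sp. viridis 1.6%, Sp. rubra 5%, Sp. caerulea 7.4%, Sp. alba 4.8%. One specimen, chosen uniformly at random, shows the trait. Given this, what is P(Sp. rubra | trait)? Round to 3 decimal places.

0.223

Prior × likelihood for each hypothesis:
  Sp. viridis: 0.2624 × 0.016 = 0.0041984
  Sp. rubra: 0.2168 × 0.05 = 0.01084
  Sp. caerulea: 0.3288 × 0.074 = 0.0243312
  Sp. alba: 0.192 × 0.048 = 0.009216
Sum = 0.0485856.
P(Sp. rubra | evidence) = 0.01084 / 0.0485856 ≈ 0.223.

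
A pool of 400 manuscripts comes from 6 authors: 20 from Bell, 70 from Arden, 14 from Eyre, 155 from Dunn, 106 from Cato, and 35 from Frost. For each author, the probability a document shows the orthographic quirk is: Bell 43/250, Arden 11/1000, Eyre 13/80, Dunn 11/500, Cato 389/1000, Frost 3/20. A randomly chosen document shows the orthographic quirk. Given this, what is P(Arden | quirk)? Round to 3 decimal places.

0.014

By Bayes' rule, posterior ∝ prior × likelihood:
  Bell: 0.05 × 0.172 = 0.0086
  Arden: 0.175 × 0.011 = 0.001925
  Eyre: 0.035 × 0.1625 = 0.0056875
  Dunn: 0.3875 × 0.022 = 0.008525
  Cato: 0.265 × 0.389 = 0.103085
  Frost: 0.0875 × 0.15 = 0.013125
Normalizing constant = 0.1409475.
P(Arden | evidence) = 0.001925 / 0.1409475 ≈ 0.014.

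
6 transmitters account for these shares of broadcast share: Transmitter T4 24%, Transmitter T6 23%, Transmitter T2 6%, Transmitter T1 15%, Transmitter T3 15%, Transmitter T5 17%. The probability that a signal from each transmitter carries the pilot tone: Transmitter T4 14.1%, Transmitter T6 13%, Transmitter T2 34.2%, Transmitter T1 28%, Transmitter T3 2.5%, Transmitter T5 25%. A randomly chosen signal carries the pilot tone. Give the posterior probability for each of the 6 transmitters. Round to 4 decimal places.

Transmitter T4 0.1962, Transmitter T6 0.1733, Transmitter T2 0.1189, Transmitter T1 0.2435, Transmitter T3 0.0217, Transmitter T5 0.2464

Compute prior × likelihood for every hypothesis:
  Transmitter T4: 0.24 × 0.141 = 0.03384
  Transmitter T6: 0.23 × 0.13 = 0.0299
  Transmitter T2: 0.06 × 0.342 = 0.02052
  Transmitter T1: 0.15 × 0.28 = 0.042
  Transmitter T3: 0.15 × 0.025 = 0.00375
  Transmitter T5: 0.17 × 0.25 = 0.0425
Total = 0.17251.
P(Transmitter T4 | pilot) = 0.03384/0.17251 ≈ 0.1962
P(Transmitter T6 | pilot) = 0.0299/0.17251 ≈ 0.1733
P(Transmitter T2 | pilot) = 0.02052/0.17251 ≈ 0.1189
P(Transmitter T1 | pilot) = 0.042/0.17251 ≈ 0.2435
P(Transmitter T3 | pilot) = 0.00375/0.17251 ≈ 0.0217
P(Transmitter T5 | pilot) = 0.0425/0.17251 ≈ 0.2464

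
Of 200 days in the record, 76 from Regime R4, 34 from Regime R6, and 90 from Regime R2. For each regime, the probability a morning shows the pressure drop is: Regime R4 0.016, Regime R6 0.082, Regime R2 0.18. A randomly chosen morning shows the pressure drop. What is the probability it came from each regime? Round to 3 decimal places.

Regime R4 0.060, Regime R6 0.138, Regime R2 0.802

Compute prior × likelihood for every hypothesis:
  Regime R4: 0.38 × 0.016 = 0.00608
  Regime R6: 0.17 × 0.082 = 0.01394
  Regime R2: 0.45 × 0.18 = 0.081
Total = 0.10102.
P(Regime R4 | drop) = 0.00608/0.10102 ≈ 0.060
P(Regime R6 | drop) = 0.01394/0.10102 ≈ 0.138
P(Regime R2 | drop) = 0.081/0.10102 ≈ 0.802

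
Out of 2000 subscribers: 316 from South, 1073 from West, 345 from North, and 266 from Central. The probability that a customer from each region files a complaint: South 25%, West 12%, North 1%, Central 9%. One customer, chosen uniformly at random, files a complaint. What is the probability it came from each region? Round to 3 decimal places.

Unnormalized posteriors (prior × likelihood):
  South: 0.158 × 0.25 = 0.0395
  West: 0.5365 × 0.12 = 0.06438
  North: 0.1725 × 0.01 = 0.001725
  Central: 0.133 × 0.09 = 0.01197
Sum = 0.117575.
P(South | complaint) = 0.0395/0.117575 ≈ 0.336
P(West | complaint) = 0.06438/0.117575 ≈ 0.548
P(North | complaint) = 0.001725/0.117575 ≈ 0.015
P(Central | complaint) = 0.01197/0.117575 ≈ 0.102

South 0.336, West 0.548, North 0.015, Central 0.102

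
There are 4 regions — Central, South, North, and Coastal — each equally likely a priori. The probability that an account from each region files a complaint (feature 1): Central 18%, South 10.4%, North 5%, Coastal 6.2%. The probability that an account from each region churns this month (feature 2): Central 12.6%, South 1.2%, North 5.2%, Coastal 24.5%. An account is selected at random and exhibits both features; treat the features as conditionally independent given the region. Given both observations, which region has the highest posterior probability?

Central

With a uniform prior (1/4 each), posterior ∝ likelihood:
  Central: 0.18 × 0.126 = 0.02268
  South: 0.104 × 0.012 = 0.001248
  North: 0.05 × 0.052 = 0.0026
  Coastal: 0.062 × 0.245 = 0.01519
Sum = 0.041718.
Largest term belongs to Central, so Central is most probable.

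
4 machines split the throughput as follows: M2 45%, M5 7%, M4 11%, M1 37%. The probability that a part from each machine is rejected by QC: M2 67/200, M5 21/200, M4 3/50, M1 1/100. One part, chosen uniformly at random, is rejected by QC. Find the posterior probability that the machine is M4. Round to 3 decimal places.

0.039

Prior × likelihood for each hypothesis:
  M2: 0.45 × 0.335 = 0.15075
  M5: 0.07 × 0.105 = 0.00735
  M4: 0.11 × 0.06 = 0.0066
  M1: 0.37 × 0.01 = 0.0037
Normalizing constant = 0.1684.
P(M4 | evidence) = 0.0066 / 0.1684 ≈ 0.039.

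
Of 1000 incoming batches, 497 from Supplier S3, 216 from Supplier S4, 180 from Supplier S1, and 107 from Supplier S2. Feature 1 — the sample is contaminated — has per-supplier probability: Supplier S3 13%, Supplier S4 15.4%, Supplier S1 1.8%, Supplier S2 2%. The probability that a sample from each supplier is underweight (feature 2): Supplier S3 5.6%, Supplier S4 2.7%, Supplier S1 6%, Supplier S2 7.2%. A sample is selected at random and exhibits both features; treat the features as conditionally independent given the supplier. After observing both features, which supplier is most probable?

Supplier S3

Unnormalized posteriors (prior × likelihood):
  Supplier S3: 0.497 × 0.13 × 0.056 = 0.00361816
  Supplier S4: 0.216 × 0.154 × 0.027 = 0.000898128
  Supplier S1: 0.18 × 0.018 × 0.06 = 0.0001944
  Supplier S2: 0.107 × 0.02 × 0.072 = 0.00015408
Normalizing constant = 0.004864768.
Largest term belongs to Supplier S3, so Supplier S3 is most probable.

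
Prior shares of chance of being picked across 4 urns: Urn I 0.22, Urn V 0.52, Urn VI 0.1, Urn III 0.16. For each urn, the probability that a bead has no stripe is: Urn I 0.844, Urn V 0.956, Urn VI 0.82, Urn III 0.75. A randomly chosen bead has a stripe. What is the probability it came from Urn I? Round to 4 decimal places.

0.2979

Taking complements, P(striped | each) = Urn I 0.156, Urn V 0.044, Urn VI 0.18, Urn III 0.25.
Unnormalized posteriors (prior × likelihood):
  Urn I: 0.22 × 0.156 = 0.03432
  Urn V: 0.52 × 0.044 = 0.02288
  Urn VI: 0.1 × 0.18 = 0.018
  Urn III: 0.16 × 0.25 = 0.04
Sum = 0.1152.
P(Urn I | evidence) = 0.03432 / 0.1152 ≈ 0.2979.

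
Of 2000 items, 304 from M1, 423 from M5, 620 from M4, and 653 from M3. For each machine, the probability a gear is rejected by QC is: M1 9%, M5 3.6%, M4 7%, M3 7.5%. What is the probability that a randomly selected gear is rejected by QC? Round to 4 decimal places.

By Bayes' rule, posterior ∝ prior × likelihood:
  M1: 0.152 × 0.09 = 0.01368
  M5: 0.2115 × 0.036 = 0.007614
  M4: 0.31 × 0.07 = 0.0217
  M3: 0.3265 × 0.075 = 0.0244875
P(rejected) = 0.01368 + 0.007614 + 0.0217 + 0.0244875 = 0.0674815 → 0.0675.

0.0675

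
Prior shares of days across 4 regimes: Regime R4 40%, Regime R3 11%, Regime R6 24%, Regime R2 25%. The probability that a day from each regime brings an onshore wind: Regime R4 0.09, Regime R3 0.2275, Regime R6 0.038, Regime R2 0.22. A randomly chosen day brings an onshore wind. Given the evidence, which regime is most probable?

Regime R2

Compute prior × likelihood for every hypothesis:
  Regime R4: 0.4 × 0.09 = 0.036
  Regime R3: 0.11 × 0.2275 = 0.025025
  Regime R6: 0.24 × 0.038 = 0.00912
  Regime R2: 0.25 × 0.22 = 0.055
Normalizing constant = 0.125145.
Largest term belongs to Regime R2, so Regime R2 is most probable.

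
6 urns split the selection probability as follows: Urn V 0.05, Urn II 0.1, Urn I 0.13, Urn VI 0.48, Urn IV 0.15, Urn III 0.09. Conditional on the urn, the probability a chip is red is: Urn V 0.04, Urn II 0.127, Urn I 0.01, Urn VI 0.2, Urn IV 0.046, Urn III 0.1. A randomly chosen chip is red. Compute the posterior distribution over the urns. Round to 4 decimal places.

Prior × likelihood for each hypothesis:
  Urn V: 0.05 × 0.04 = 0.002
  Urn II: 0.1 × 0.127 = 0.0127
  Urn I: 0.13 × 0.01 = 0.0013
  Urn VI: 0.48 × 0.2 = 0.096
  Urn IV: 0.15 × 0.046 = 0.0069
  Urn III: 0.09 × 0.1 = 0.009
Normalizing constant = 0.1279.
P(Urn V | red) = 0.002/0.1279 ≈ 0.0156
P(Urn II | red) = 0.0127/0.1279 ≈ 0.0993
P(Urn I | red) = 0.0013/0.1279 ≈ 0.0102
P(Urn VI | red) = 0.096/0.1279 ≈ 0.7506
P(Urn IV | red) = 0.0069/0.1279 ≈ 0.0539
P(Urn III | red) = 0.009/0.1279 ≈ 0.0704
(Check: 0.0156+0.0993+0.0102+0.7506+0.0539+0.0704 = 1.0000.)

Urn V 0.0156, Urn II 0.0993, Urn I 0.0102, Urn VI 0.7506, Urn IV 0.0539, Urn III 0.0704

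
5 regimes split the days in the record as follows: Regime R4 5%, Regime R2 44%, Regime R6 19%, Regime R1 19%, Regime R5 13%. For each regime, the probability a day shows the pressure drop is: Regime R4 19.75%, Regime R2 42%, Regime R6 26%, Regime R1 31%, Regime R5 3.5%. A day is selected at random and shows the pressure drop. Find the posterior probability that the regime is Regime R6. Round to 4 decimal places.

Prior × likelihood for each hypothesis:
  Regime R4: 0.05 × 0.1975 = 0.009875
  Regime R2: 0.44 × 0.42 = 0.1848
  Regime R6: 0.19 × 0.26 = 0.0494
  Regime R1: 0.19 × 0.31 = 0.0589
  Regime R5: 0.13 × 0.035 = 0.00455
Normalizing constant = 0.307525.
P(Regime R6 | evidence) = 0.0494 / 0.307525 ≈ 0.1606.

0.1606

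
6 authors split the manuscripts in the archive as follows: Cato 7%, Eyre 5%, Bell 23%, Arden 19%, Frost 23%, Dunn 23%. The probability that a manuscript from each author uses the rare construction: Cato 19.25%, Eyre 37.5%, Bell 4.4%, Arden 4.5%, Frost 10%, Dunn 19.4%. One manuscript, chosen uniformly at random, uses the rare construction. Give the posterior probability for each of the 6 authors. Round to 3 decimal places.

Unnormalized posteriors (prior × likelihood):
  Cato: 0.07 × 0.1925 = 0.013475
  Eyre: 0.05 × 0.375 = 0.01875
  Bell: 0.23 × 0.044 = 0.01012
  Arden: 0.19 × 0.045 = 0.00855
  Frost: 0.23 × 0.1 = 0.023
  Dunn: 0.23 × 0.194 = 0.04462
Total = 0.118515.
P(Cato | rare-form) = 0.013475/0.118515 ≈ 0.114
P(Eyre | rare-form) = 0.01875/0.118515 ≈ 0.158
P(Bell | rare-form) = 0.01012/0.118515 ≈ 0.085
P(Arden | rare-form) = 0.00855/0.118515 ≈ 0.072
P(Frost | rare-form) = 0.023/0.118515 ≈ 0.194
P(Dunn | rare-form) = 0.04462/0.118515 ≈ 0.376

Cato 0.114, Eyre 0.158, Bell 0.085, Arden 0.072, Frost 0.194, Dunn 0.376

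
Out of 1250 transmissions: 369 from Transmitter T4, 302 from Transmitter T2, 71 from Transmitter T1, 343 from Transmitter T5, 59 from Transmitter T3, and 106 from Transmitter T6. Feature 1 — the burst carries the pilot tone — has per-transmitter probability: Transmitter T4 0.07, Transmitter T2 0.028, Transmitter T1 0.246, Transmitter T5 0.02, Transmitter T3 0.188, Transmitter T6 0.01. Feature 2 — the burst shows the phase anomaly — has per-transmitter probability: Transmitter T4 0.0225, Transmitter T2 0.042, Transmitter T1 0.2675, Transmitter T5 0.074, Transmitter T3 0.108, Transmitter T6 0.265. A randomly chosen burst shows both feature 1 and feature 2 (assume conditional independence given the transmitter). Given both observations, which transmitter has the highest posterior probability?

Prior × likelihood for each hypothesis:
  Transmitter T4: 0.2952 × 0.07 × 0.0225 = 0.00046494
  Transmitter T2: 0.2416 × 0.028 × 0.042 = 0.0002841216
  Transmitter T1: 0.0568 × 0.246 × 0.2675 = 0.003737724
  Transmitter T5: 0.2744 × 0.02 × 0.074 = 0.000406112
  Transmitter T3: 0.0472 × 0.188 × 0.108 = 0.0009583488
  Transmitter T6: 0.0848 × 0.01 × 0.265 = 0.00022472
Total = 0.0060759664.
Largest term belongs to Transmitter T1, so Transmitter T1 is most probable.

Transmitter T1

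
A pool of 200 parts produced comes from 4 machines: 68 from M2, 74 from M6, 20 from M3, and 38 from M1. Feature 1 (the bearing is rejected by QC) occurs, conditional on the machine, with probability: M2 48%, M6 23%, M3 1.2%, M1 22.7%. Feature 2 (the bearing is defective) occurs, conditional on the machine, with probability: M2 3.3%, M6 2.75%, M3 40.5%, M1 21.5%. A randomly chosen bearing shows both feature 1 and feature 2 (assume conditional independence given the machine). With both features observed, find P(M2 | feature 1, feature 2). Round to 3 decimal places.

0.308

By Bayes' rule, posterior ∝ prior × likelihood:
  M2: 0.34 × 0.48 × 0.033 = 0.0053856
  M6: 0.37 × 0.23 × 0.0275 = 0.00234025
  M3: 0.1 × 0.012 × 0.405 = 0.000486
  M1: 0.19 × 0.227 × 0.215 = 0.00927295
Normalizing constant = 0.0174848.
P(M2 | evidence) = 0.0053856 / 0.0174848 ≈ 0.308.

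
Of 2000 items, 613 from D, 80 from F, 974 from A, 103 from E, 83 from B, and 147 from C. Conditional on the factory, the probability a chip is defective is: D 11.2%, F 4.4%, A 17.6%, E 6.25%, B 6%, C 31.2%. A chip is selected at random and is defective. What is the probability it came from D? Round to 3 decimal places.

0.228

Compute prior × likelihood for every hypothesis:
  D: 0.3065 × 0.112 = 0.034328
  F: 0.04 × 0.044 = 0.00176
  A: 0.487 × 0.176 = 0.085712
  E: 0.0515 × 0.0625 = 0.00321875
  B: 0.0415 × 0.06 = 0.00249
  C: 0.0735 × 0.312 = 0.022932
Normalizing constant = 0.15044075.
P(D | evidence) = 0.034328 / 0.15044075 ≈ 0.228.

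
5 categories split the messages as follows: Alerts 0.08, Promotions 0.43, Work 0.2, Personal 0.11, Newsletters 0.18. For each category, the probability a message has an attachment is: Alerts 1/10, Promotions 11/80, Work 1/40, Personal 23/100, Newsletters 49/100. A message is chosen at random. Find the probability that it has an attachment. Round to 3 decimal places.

0.186

Unnormalized posteriors (prior × likelihood):
  Alerts: 0.08 × 0.1 = 0.008
  Promotions: 0.43 × 0.1375 = 0.059125
  Work: 0.2 × 0.025 = 0.005
  Personal: 0.11 × 0.23 = 0.0253
  Newsletters: 0.18 × 0.49 = 0.0882
P(attachment) = 0.008 + 0.059125 + 0.005 + 0.0253 + 0.0882 = 0.185625 → 0.186.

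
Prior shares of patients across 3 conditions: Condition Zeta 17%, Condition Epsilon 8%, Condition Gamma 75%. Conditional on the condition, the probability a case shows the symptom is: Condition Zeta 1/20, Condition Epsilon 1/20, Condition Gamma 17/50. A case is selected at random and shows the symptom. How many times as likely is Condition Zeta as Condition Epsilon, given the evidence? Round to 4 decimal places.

By Bayes' rule, posterior ∝ prior × likelihood:
  Condition Zeta: 0.17 × 0.05 = 0.0085
  Condition Epsilon: 0.08 × 0.05 = 0.004
  Condition Gamma: 0.75 × 0.34 = 0.255
Sum = 0.2675.
The ratio is 0.0085 / 0.004 (the normalizer cancels) = 2.1250.

2.1250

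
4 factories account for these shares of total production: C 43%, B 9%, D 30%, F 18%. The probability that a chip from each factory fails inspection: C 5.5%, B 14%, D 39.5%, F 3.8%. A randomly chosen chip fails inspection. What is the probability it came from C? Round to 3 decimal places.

0.146

Prior × likelihood for each hypothesis:
  C: 0.43 × 0.055 = 0.02365
  B: 0.09 × 0.14 = 0.0126
  D: 0.3 × 0.395 = 0.1185
  F: 0.18 × 0.038 = 0.00684
Sum = 0.16159.
P(C | evidence) = 0.02365 / 0.16159 ≈ 0.146.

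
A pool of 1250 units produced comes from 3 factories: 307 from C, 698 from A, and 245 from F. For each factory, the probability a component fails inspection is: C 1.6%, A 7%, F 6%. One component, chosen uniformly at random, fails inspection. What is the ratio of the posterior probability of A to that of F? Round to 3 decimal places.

3.324

By Bayes' rule, posterior ∝ prior × likelihood:
  C: 0.2456 × 0.016 = 0.0039296
  A: 0.5584 × 0.07 = 0.039088
  F: 0.196 × 0.06 = 0.01176
Sum = 0.0547776.
The ratio is 0.039088 / 0.01176 (the normalizer cancels) = 3.324.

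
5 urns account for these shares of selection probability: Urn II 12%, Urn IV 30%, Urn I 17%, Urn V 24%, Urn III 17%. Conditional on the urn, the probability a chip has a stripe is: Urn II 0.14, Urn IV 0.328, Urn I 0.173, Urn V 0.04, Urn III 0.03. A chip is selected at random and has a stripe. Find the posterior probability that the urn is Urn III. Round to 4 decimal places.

0.0320

Unnormalized posteriors (prior × likelihood):
  Urn II: 0.12 × 0.14 = 0.0168
  Urn IV: 0.3 × 0.328 = 0.0984
  Urn I: 0.17 × 0.173 = 0.02941
  Urn V: 0.24 × 0.04 = 0.0096
  Urn III: 0.17 × 0.03 = 0.0051
Total = 0.15931.
P(Urn III | evidence) = 0.0051 / 0.15931 ≈ 0.0320.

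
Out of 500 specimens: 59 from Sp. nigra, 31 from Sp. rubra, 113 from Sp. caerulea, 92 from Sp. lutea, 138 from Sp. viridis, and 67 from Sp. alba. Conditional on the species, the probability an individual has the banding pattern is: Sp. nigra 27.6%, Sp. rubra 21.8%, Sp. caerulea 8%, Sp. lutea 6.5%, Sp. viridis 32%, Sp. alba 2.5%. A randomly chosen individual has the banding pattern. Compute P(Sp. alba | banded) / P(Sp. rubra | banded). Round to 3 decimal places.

Compute prior × likelihood for every hypothesis:
  Sp. nigra: 0.118 × 0.276 = 0.032568
  Sp. rubra: 0.062 × 0.218 = 0.013516
  Sp. caerulea: 0.226 × 0.08 = 0.01808
  Sp. lutea: 0.184 × 0.065 = 0.01196
  Sp. viridis: 0.276 × 0.32 = 0.08832
  Sp. alba: 0.134 × 0.025 = 0.00335
Total = 0.167794.
The ratio is 0.00335 / 0.013516 (the normalizer cancels) = 0.248.

0.248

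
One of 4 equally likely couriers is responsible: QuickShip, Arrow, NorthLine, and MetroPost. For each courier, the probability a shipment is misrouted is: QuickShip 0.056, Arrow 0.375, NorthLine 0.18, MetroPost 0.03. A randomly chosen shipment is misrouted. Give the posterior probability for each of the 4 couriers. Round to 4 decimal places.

QuickShip 0.0874, Arrow 0.5850, NorthLine 0.2808, MetroPost 0.0468

With a uniform prior (1/4 each), posterior ∝ likelihood:
  QuickShip: 0.056
  Arrow: 0.375
  NorthLine: 0.18
  MetroPost: 0.03
Sum = 0.641.
P(QuickShip | misrouted) = 0.056/0.641 ≈ 0.0874
P(Arrow | misrouted) = 0.375/0.641 ≈ 0.5850
P(NorthLine | misrouted) = 0.18/0.641 ≈ 0.2808
P(MetroPost | misrouted) = 0.03/0.641 ≈ 0.0468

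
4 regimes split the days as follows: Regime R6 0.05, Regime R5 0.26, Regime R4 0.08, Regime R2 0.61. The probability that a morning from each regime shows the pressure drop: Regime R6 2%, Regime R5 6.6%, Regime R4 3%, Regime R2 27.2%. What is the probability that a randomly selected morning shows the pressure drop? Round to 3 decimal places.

Compute prior × likelihood for every hypothesis:
  Regime R6: 0.05 × 0.02 = 0.001
  Regime R5: 0.26 × 0.066 = 0.01716
  Regime R4: 0.08 × 0.03 = 0.0024
  Regime R2: 0.61 × 0.272 = 0.16592
P(drop) = 0.001 + 0.01716 + 0.0024 + 0.16592 = 0.18648 → 0.186.

0.186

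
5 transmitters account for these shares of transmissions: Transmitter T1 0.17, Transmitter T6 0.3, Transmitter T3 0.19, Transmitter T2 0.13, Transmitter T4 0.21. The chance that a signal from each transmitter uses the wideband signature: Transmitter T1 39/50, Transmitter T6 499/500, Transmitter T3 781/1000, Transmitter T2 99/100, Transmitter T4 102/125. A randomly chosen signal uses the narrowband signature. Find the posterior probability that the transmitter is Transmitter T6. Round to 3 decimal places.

Taking complements, P(narrowband | each) = Transmitter T1 0.22, Transmitter T6 0.002, Transmitter T3 0.219, Transmitter T2 0.01, Transmitter T4 0.184.
Unnormalized posteriors (prior × likelihood):
  Transmitter T1: 0.17 × 0.22 = 0.0374
  Transmitter T6: 0.3 × 0.002 = 0.0006
  Transmitter T3: 0.19 × 0.219 = 0.04161
  Transmitter T2: 0.13 × 0.01 = 0.0013
  Transmitter T4: 0.21 × 0.184 = 0.03864
Normalizing constant = 0.11955.
P(Transmitter T6 | evidence) = 0.0006 / 0.11955 ≈ 0.005.

0.005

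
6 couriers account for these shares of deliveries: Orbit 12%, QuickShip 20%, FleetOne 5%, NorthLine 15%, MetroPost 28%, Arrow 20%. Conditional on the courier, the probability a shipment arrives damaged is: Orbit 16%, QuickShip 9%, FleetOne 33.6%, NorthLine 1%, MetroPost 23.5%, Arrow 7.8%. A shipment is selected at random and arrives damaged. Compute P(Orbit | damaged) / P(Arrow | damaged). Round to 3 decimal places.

1.231

Compute prior × likelihood for every hypothesis:
  Orbit: 0.12 × 0.16 = 0.0192
  QuickShip: 0.2 × 0.09 = 0.018
  FleetOne: 0.05 × 0.336 = 0.0168
  NorthLine: 0.15 × 0.01 = 0.0015
  MetroPost: 0.28 × 0.235 = 0.0658
  Arrow: 0.2 × 0.078 = 0.0156
Normalizing constant = 0.1369.
The ratio is 0.0192 / 0.0156 (the normalizer cancels) = 1.231.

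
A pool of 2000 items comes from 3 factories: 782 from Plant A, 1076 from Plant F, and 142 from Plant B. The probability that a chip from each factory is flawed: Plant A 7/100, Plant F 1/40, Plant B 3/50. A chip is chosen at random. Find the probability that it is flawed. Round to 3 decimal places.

By Bayes' rule, posterior ∝ prior × likelihood:
  Plant A: 0.391 × 0.07 = 0.02737
  Plant F: 0.538 × 0.025 = 0.01345
  Plant B: 0.071 × 0.06 = 0.00426
P(flawed) = 0.02737 + 0.01345 + 0.00426 = 0.04508 → 0.045.

0.045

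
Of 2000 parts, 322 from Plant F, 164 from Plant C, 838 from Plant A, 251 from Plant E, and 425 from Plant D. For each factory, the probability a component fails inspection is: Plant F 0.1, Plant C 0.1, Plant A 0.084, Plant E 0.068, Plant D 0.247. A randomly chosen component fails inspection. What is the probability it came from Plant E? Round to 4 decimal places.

0.0708

Unnormalized posteriors (prior × likelihood):
  Plant F: 0.161 × 0.1 = 0.0161
  Plant C: 0.082 × 0.1 = 0.0082
  Plant A: 0.419 × 0.084 = 0.035196
  Plant E: 0.1255 × 0.068 = 0.008534
  Plant D: 0.2125 × 0.247 = 0.0524875
Normalizing constant = 0.1205175.
P(Plant E | evidence) = 0.008534 / 0.1205175 ≈ 0.0708.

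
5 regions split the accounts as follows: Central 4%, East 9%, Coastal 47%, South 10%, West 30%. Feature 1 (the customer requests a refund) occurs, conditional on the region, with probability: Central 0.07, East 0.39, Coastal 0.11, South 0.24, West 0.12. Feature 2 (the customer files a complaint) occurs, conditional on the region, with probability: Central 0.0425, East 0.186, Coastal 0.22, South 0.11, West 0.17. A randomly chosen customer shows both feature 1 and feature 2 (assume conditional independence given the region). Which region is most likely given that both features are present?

Coastal

Prior × likelihood for each hypothesis:
  Central: 0.04 × 0.07 × 0.0425 = 0.000119
  East: 0.09 × 0.39 × 0.186 = 0.0065286
  Coastal: 0.47 × 0.11 × 0.22 = 0.011374
  South: 0.1 × 0.24 × 0.11 = 0.00264
  West: 0.3 × 0.12 × 0.17 = 0.00612
Sum = 0.0267816.
Largest term belongs to Coastal, so Coastal is most probable.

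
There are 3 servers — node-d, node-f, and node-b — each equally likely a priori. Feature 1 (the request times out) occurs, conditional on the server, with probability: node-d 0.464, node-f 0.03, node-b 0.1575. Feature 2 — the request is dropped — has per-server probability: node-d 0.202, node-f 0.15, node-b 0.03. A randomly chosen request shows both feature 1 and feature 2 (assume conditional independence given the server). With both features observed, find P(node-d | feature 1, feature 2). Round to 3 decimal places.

Since the prior is uniform, the posterior is proportional to the likelihood:
  node-d: 0.464 × 0.202 = 0.093728
  node-f: 0.03 × 0.15 = 0.0045
  node-b: 0.1575 × 0.03 = 0.004725
Sum = 0.102953.
P(node-d | evidence) = 0.093728 / 0.102953 ≈ 0.910.

0.910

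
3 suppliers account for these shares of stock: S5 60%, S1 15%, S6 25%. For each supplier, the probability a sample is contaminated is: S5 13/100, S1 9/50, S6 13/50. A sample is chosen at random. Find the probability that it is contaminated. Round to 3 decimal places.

Unnormalized posteriors (prior × likelihood):
  S5: 0.6 × 0.13 = 0.078
  S1: 0.15 × 0.18 = 0.027
  S6: 0.25 × 0.26 = 0.065
P(contaminated) = 0.078 + 0.027 + 0.065 = 0.17 → 0.170.

0.170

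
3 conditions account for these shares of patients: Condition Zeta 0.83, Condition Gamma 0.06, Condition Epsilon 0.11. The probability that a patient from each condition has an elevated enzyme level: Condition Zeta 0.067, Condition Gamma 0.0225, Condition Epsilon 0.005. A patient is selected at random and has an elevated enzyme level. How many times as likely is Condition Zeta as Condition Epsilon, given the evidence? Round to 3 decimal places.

Compute prior × likelihood for every hypothesis:
  Condition Zeta: 0.83 × 0.067 = 0.05561
  Condition Gamma: 0.06 × 0.0225 = 0.00135
  Condition Epsilon: 0.11 × 0.005 = 0.00055
Sum = 0.05751.
The ratio is 0.05561 / 0.00055 (the normalizer cancels) = 101.109.

101.109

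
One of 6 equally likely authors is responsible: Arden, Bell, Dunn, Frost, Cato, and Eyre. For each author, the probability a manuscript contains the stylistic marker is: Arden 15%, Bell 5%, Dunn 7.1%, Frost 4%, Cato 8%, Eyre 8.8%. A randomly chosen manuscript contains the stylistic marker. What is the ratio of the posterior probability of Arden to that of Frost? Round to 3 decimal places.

3.750

With a uniform prior (1/6 each), posterior ∝ likelihood:
  Arden: 0.15
  Bell: 0.05
  Dunn: 0.071
  Frost: 0.04
  Cato: 0.08
  Eyre: 0.088
Total = 0.479.
The ratio is 0.15 / 0.04 (the normalizer cancels) = 3.750.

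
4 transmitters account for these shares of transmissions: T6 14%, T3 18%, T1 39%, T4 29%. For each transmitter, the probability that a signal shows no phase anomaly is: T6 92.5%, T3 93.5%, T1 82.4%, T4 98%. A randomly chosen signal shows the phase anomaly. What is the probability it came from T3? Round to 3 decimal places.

0.121

Taking complements, P(anomaly | each) = T6 0.075, T3 0.065, T1 0.176, T4 0.02.
Compute prior × likelihood for every hypothesis:
  T6: 0.14 × 0.075 = 0.0105
  T3: 0.18 × 0.065 = 0.0117
  T1: 0.39 × 0.176 = 0.06864
  T4: 0.29 × 0.02 = 0.0058
Total = 0.09664.
P(T3 | evidence) = 0.0117 / 0.09664 ≈ 0.121.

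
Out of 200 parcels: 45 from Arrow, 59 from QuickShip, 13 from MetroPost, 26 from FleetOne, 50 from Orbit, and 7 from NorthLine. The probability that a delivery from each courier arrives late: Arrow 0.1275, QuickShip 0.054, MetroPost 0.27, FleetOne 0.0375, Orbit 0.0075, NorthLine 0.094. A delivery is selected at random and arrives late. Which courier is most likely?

Compute prior × likelihood for every hypothesis:
  Arrow: 0.225 × 0.1275 = 0.0286875
  QuickShip: 0.295 × 0.054 = 0.01593
  MetroPost: 0.065 × 0.27 = 0.01755
  FleetOne: 0.13 × 0.0375 = 0.004875
  Orbit: 0.25 × 0.0075 = 0.001875
  NorthLine: 0.035 × 0.094 = 0.00329
Total = 0.0722075.
Largest term belongs to Arrow, so Arrow is most probable.

Arrow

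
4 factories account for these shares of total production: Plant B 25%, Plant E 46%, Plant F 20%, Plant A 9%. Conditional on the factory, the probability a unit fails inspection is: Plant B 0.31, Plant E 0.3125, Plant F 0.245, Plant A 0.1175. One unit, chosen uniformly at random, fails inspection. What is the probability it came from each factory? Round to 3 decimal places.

Compute prior × likelihood for every hypothesis:
  Plant B: 0.25 × 0.31 = 0.0775
  Plant E: 0.46 × 0.3125 = 0.14375
  Plant F: 0.2 × 0.245 = 0.049
  Plant A: 0.09 × 0.1175 = 0.010575
Normalizing constant = 0.280825.
P(Plant B | nonconforming) = 0.0775/0.280825 ≈ 0.276
P(Plant E | nonconforming) = 0.14375/0.280825 ≈ 0.512
P(Plant F | nonconforming) = 0.049/0.280825 ≈ 0.174
P(Plant A | nonconforming) = 0.010575/0.280825 ≈ 0.038

Plant B 0.276, Plant E 0.512, Plant F 0.174, Plant A 0.038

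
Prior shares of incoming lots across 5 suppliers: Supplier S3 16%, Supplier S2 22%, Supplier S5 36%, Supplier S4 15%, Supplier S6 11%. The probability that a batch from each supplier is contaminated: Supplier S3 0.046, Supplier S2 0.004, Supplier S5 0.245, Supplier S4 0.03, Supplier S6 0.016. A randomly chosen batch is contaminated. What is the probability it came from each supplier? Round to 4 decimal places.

Prior × likelihood for each hypothesis:
  Supplier S3: 0.16 × 0.046 = 0.00736
  Supplier S2: 0.22 × 0.004 = 0.00088
  Supplier S5: 0.36 × 0.245 = 0.0882
  Supplier S4: 0.15 × 0.03 = 0.0045
  Supplier S6: 0.11 × 0.016 = 0.00176
Sum = 0.1027.
P(Supplier S3 | contaminated) = 0.00736/0.1027 ≈ 0.0717
P(Supplier S2 | contaminated) = 0.00088/0.1027 ≈ 0.0086
P(Supplier S5 | contaminated) = 0.0882/0.1027 ≈ 0.8588
P(Supplier S4 | contaminated) = 0.0045/0.1027 ≈ 0.0438
P(Supplier S6 | contaminated) = 0.00176/0.1027 ≈ 0.0171
(Check: 0.0717+0.0086+0.8588+0.0438+0.0171 = 1.0000.)

Supplier S3 0.0717, Supplier S2 0.0086, Supplier S5 0.8588, Supplier S4 0.0438, Supplier S6 0.0171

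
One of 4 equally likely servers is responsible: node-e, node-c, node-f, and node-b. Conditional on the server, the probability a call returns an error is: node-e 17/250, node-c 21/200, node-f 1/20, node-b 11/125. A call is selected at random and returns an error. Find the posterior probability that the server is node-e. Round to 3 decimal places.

0.219

With a uniform prior (1/4 each), posterior ∝ likelihood:
  node-e: 0.068
  node-c: 0.105
  node-f: 0.05
  node-b: 0.088
Normalizing constant = 0.311.
P(node-e | evidence) = 0.068 / 0.311 ≈ 0.219.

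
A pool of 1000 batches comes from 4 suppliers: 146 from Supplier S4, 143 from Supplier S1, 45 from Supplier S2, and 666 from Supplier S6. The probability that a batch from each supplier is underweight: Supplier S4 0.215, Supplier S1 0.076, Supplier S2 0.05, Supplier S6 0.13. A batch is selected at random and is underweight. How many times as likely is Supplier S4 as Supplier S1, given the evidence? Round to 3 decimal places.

2.888

Unnormalized posteriors (prior × likelihood):
  Supplier S4: 0.146 × 0.215 = 0.03139
  Supplier S1: 0.143 × 0.076 = 0.010868
  Supplier S2: 0.045 × 0.05 = 0.00225
  Supplier S6: 0.666 × 0.13 = 0.08658
Total = 0.131088.
The ratio is 0.03139 / 0.010868 (the normalizer cancels) = 2.888.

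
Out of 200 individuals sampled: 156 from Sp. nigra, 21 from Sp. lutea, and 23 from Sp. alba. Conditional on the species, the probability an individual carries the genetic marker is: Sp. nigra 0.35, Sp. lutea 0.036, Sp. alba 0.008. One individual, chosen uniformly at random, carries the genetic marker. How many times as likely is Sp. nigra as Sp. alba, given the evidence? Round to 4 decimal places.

Prior × likelihood for each hypothesis:
  Sp. nigra: 0.78 × 0.35 = 0.273
  Sp. lutea: 0.105 × 0.036 = 0.00378
  Sp. alba: 0.115 × 0.008 = 0.00092
Normalizing constant = 0.2777.
The ratio is 0.273 / 0.00092 (the normalizer cancels) = 296.7391.

296.7391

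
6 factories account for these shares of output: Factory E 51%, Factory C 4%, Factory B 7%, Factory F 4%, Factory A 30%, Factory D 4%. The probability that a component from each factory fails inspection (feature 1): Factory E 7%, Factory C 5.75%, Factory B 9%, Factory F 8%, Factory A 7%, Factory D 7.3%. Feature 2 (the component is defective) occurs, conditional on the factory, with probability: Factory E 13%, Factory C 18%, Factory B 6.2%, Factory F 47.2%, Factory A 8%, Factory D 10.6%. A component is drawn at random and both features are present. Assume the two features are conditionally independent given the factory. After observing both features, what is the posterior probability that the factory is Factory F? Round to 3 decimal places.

0.169

Prior × likelihood for each hypothesis:
  Factory E: 0.51 × 0.07 × 0.13 = 0.004641
  Factory C: 0.04 × 0.0575 × 0.18 = 0.000414
  Factory B: 0.07 × 0.09 × 0.062 = 0.0003906
  Factory F: 0.04 × 0.08 × 0.472 = 0.0015104
  Factory A: 0.3 × 0.07 × 0.08 = 0.00168
  Factory D: 0.04 × 0.073 × 0.106 = 0.00030952
Total = 0.00894552.
P(Factory F | evidence) = 0.0015104 / 0.00894552 ≈ 0.169.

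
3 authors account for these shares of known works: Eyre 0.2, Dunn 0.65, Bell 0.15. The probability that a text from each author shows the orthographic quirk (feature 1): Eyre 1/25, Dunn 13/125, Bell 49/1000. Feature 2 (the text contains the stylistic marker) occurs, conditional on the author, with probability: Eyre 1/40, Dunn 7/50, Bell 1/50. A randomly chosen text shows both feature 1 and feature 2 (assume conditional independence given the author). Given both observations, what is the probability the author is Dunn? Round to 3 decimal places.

By Bayes' rule, posterior ∝ prior × likelihood:
  Eyre: 0.2 × 0.04 × 0.025 = 0.0002
  Dunn: 0.65 × 0.104 × 0.14 = 0.009464
  Bell: 0.15 × 0.049 × 0.02 = 0.000147
Sum = 0.009811.
P(Dunn | evidence) = 0.009464 / 0.009811 ≈ 0.965.

0.965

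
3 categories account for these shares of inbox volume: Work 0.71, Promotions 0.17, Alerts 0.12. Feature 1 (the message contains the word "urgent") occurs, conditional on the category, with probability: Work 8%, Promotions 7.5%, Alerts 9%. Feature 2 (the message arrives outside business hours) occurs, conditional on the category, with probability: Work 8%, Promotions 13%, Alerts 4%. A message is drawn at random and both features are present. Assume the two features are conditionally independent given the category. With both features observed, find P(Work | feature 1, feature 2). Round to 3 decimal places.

Prior × likelihood for each hypothesis:
  Work: 0.71 × 0.08 × 0.08 = 0.004544
  Promotions: 0.17 × 0.075 × 0.13 = 0.0016575
  Alerts: 0.12 × 0.09 × 0.04 = 0.000432
Normalizing constant = 0.0066335.
P(Work | evidence) = 0.004544 / 0.0066335 ≈ 0.685.

0.685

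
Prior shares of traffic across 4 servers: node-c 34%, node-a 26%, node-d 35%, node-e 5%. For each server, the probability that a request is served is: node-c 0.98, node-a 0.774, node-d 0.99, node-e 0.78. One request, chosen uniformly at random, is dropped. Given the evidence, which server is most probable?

Taking complements, P(dropped | each) = node-c 0.02, node-a 0.226, node-d 0.01, node-e 0.22.
Compute prior × likelihood for every hypothesis:
  node-c: 0.34 × 0.02 = 0.0068
  node-a: 0.26 × 0.226 = 0.05876
  node-d: 0.35 × 0.01 = 0.0035
  node-e: 0.05 × 0.22 = 0.011
Total = 0.08006.
Largest term belongs to node-a, so node-a is most probable.

node-a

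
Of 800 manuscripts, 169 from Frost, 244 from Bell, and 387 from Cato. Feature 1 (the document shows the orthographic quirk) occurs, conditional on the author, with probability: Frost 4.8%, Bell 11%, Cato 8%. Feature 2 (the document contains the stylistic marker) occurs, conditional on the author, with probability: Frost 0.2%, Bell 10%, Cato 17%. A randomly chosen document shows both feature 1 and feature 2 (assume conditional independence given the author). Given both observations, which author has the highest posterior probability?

By Bayes' rule, posterior ∝ prior × likelihood:
  Frost: 0.21125 × 0.048 × 0.002 = 0.00002028
  Bell: 0.305 × 0.11 × 0.1 = 0.003355
  Cato: 0.48375 × 0.08 × 0.17 = 0.006579
Total = 0.00995428.
Largest term belongs to Cato, so Cato is most probable.

Cato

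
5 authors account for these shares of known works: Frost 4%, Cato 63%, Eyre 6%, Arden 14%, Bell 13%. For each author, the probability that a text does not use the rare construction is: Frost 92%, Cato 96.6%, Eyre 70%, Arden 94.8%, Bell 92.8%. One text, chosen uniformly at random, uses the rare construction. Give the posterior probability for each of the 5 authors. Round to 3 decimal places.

Taking complements, P(rare-form | each) = Frost 0.08, Cato 0.034, Eyre 0.3, Arden 0.052, Bell 0.072.
Unnormalized posteriors (prior × likelihood):
  Frost: 0.04 × 0.08 = 0.0032
  Cato: 0.63 × 0.034 = 0.02142
  Eyre: 0.06 × 0.3 = 0.018
  Arden: 0.14 × 0.052 = 0.00728
  Bell: 0.13 × 0.072 = 0.00936
Normalizing constant = 0.05926.
P(Frost | rare-form) = 0.0032/0.05926 ≈ 0.054
P(Cato | rare-form) = 0.02142/0.05926 ≈ 0.361
P(Eyre | rare-form) = 0.018/0.05926 ≈ 0.304
P(Arden | rare-form) = 0.00728/0.05926 ≈ 0.123
P(Bell | rare-form) = 0.00936/0.05926 ≈ 0.158
(Check: 0.054+0.361+0.304+0.123+0.158 = 1.000.)

Frost 0.054, Cato 0.361, Eyre 0.304, Arden 0.123, Bell 0.158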